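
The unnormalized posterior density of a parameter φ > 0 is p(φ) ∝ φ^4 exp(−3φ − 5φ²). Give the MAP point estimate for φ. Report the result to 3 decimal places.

ℓ'(φ) = 4/φ − 3 − 10φ. Setting this to zero and multiplying by φ: 10φ² + 3φ − 4 = 0.
φ = (−3 + √(3² + 4·10·4)) / (2·10) = (−3 + √169) / 20 = (−3 + 13)/20 = 1/2.
ℓ''(φ) = −4/φ² − 10 < 0, confirming a maximum.

φ̂_MAP = 0.500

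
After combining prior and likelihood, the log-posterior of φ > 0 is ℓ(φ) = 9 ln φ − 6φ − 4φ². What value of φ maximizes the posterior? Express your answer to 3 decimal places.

φ̂_MAP = 0.750

ℓ'(φ) = 9/φ − 6 − 8φ. Setting this to zero and multiplying by φ: 8φ² + 6φ − 9 = 0.
φ = (−6 + √(6² + 4·8·9)) / (2·8) = (−6 + √324) / 16 = (−6 + 18)/16 = 3/4.
ℓ''(φ) = −9/φ² − 8 < 0, confirming a maximum.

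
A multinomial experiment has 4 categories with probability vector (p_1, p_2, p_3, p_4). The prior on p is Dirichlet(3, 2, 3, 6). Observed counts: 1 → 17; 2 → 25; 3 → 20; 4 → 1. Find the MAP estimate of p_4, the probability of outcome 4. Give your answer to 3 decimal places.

MAP estimate: 0.082

The posterior is Dirichlet(αᵢ + nᵢ) = Dirichlet(20, 27, 23, 7).
For a Dirichlet(a₁,…,a_K) with all aᵢ > 1, the mode has j-th component (aⱼ − 1)/(Σaᵢ − K).
Here Σaᵢ = 77 and K = 4, so p_4 = (7 − 1)/(77 − 4) = 6/73 ≈ 0.082.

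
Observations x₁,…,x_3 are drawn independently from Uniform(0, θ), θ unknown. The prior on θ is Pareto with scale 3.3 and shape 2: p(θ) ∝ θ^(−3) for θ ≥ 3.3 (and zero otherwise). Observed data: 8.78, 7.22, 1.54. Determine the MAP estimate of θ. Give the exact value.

θ̂_MAP = 8.78

The Uniform(0, θ) likelihood is θ^(−n) for θ ≥ max(xᵢ), zero otherwise. Here max(xᵢ) = 8.78.
Posterior ∝ θ^(−3) · θ^(−3) = θ^(−6) on θ ≥ max(3.3, 8.78) = 8.78.
This density is strictly decreasing in θ, so the posterior mode lies at the lower boundary of the support.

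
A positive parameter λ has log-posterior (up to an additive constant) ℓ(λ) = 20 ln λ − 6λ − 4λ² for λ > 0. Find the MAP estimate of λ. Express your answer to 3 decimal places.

ℓ'(λ) = 20/λ − 6 − 8λ. Setting this to zero and multiplying by λ: 8λ² + 6λ − 20 = 0.
λ = (−6 + √(6² + 4·8·20)) / (2·8) = (−6 + √676) / 16 = (−6 + 26)/16 = 5/4.
ℓ''(λ) = −20/λ² − 8 < 0, confirming a maximum.

λ̂_MAP = 1.250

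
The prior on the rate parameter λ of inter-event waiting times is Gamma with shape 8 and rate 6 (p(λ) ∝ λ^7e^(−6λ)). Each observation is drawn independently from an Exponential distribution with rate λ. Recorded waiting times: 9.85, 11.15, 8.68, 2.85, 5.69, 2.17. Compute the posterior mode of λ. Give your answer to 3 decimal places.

λ̂_MAP = 0.280

The Exponential(rate=λ) likelihood is ∝ λ^n e^(−λΣtᵢ). Here n = 6 and Σtᵢ = 9.85 + 11.15 + 8.68 + 2.85 + 5.69 + 2.17 = 40.39.
Posterior ∝ λ^7e^(−6λ) · λ^6e^(−40.39λ) = λ^13e^(−46.39λ), i.e. Gamma(14, 46.39).
Mode = (a−1)/b = 13/46.39 ≈ 0.280.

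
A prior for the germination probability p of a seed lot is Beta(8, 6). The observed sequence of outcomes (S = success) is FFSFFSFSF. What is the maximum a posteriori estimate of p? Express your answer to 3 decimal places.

p̂_MAP = 0.476

Prior: Beta(8, 6).
Data: 3 successes in 9 trials (from the sequence). The binomial likelihood contributes p^3(1−p)^6, so the posterior is Beta(8+3, 6+6) = Beta(11, 12).
For Beta(a, b) with a, b > 1 the mode is (a−1)/(a+b−2) = 10/21 ≈ 0.476.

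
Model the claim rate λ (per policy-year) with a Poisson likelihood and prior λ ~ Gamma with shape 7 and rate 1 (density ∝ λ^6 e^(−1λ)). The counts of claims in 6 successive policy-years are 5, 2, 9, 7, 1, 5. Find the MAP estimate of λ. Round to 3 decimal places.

λ̂_MAP = 5.000

Σxᵢ = 5+2+9+7+1+5 = 29, with n = 6.
Posterior ∝ λ^6e^(−1λ) · λ^29e^(−6λ) = λ^35e^(−7λ), i.e. Gamma(shape=36, rate=7).
The mode of a Gamma(a, b) with a ≥ 1 (shape–rate) is (a−1)/b = 35/7 ≈ 5.000.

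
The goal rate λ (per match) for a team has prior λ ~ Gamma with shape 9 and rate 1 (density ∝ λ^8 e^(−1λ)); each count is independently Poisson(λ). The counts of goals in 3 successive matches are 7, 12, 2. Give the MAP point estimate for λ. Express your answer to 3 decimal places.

λ̂_MAP = 7.250

Σxᵢ = 7+12+2 = 21, with n = 3.
Posterior ∝ λ^8e^(−1λ) · λ^21e^(−3λ) = λ^29e^(−4λ), i.e. Gamma(shape=30, rate=4).
The mode of a Gamma(a, b) with a ≥ 1 (shape–rate) is (a−1)/b = 29/4 ≈ 7.250.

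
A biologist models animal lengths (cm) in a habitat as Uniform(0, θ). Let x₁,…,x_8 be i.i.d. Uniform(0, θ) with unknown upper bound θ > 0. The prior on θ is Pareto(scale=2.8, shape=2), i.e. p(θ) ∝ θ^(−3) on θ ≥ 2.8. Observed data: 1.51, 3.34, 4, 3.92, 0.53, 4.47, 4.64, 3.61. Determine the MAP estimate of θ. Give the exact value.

θ̂_MAP = 4.64

The Uniform(0, θ) likelihood is θ^(−n) for θ ≥ max(xᵢ), zero otherwise. Here max(xᵢ) = 4.64.
Posterior ∝ θ^(−3) · θ^(−8) = θ^(−11) on θ ≥ max(2.8, 4.64) = 4.64.
This density is strictly decreasing in θ, so the posterior mode lies at the lower boundary of the support.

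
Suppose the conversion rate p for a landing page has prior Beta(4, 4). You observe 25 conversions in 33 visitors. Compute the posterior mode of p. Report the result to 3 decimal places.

p̂_MAP = 0.718

Prior: Beta(4, 4).
Data: 25 successes in 33 trials. The binomial likelihood contributes p^25(1−p)^8, so the posterior is Beta(4+25, 4+8) = Beta(29, 12).
For Beta(a, b) with a, b > 1 the mode is (a−1)/(a+b−2) = 28/39 ≈ 0.718.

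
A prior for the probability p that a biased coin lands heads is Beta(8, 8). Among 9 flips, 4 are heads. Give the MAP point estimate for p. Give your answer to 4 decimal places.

Prior: Beta(8, 8).
Data: 4 successes in 9 trials. The binomial likelihood contributes p^4(1−p)^5, so the posterior is Beta(8+4, 8+5) = Beta(12, 13).
For Beta(a, b) with a, b > 1 the mode is (a−1)/(a+b−2) = 11/23 ≈ 0.4783.

p̂_MAP = 0.4783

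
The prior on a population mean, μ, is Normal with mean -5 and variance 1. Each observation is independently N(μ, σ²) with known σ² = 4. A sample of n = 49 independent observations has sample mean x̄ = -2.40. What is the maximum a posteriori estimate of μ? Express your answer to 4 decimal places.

n = 49, x̄ = -2.40.
For a Normal prior and Normal likelihood with known variance, the posterior is Normal; its mode equals its mean, the precision-weighted average.
Prior precision 1/σ₀² = 1/1 = 1; data precision n/σ² = 49/4 = 12.25.
μ̂ = (1·(-5) + 12.25·(-2.4)) / (1 + 12.25) = (-34.4)/13.25 = -688/265 ≈ -2.5962.

μ̂_MAP = -2.5962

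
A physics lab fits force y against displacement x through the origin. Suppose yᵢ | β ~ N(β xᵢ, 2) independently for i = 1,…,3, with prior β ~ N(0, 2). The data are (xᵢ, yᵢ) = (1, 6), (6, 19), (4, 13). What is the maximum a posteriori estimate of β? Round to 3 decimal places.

log p(β | y) = −Σ(yᵢ − βxᵢ)²/(2·2) − β²/(2·2) + const.
Setting the derivative to zero: Σxᵢ(yᵢ − βxᵢ)/2 − β/2 = 0, so β = Σxᵢyᵢ / (Σxᵢ² + σ²/τ²).
Σxᵢyᵢ = 1·6 + 6·19 + 4·13 = 172; Σxᵢ² = 53; σ²/τ² = 1.
β̂_MAP = 172 / (53 + 1) = 172/54 ≈ 3.185.

β̂_MAP = 3.185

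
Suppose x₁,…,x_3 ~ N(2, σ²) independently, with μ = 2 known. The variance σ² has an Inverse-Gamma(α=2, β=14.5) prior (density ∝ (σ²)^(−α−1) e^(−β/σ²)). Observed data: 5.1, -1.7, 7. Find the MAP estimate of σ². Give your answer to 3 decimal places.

Sum of squared deviations about the known mean: SS = (5.1−2)² + (-1.7−2)² + (7−2)² = 48.3.
The Normal likelihood contributes (σ²)^(−n/2) exp(−SS/(2σ²)), so the posterior is Inverse-Gamma(α + n/2, β + SS/2) = Inverse-Gamma(3.5, 38.65).
The mode of Inverse-Gamma(a, b) is b/(a+1) = 38.65/4.5 ≈ 8.589.

σ̂²_MAP = 8.589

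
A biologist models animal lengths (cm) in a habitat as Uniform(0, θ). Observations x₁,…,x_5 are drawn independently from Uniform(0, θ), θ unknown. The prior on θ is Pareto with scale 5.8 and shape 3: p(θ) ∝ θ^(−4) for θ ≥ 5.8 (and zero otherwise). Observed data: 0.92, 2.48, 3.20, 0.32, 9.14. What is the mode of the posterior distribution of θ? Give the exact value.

θ̂_MAP = 9.14

The Uniform(0, θ) likelihood is θ^(−n) for θ ≥ max(xᵢ), zero otherwise. Here max(xᵢ) = 9.14.
Posterior ∝ θ^(−4) · θ^(−5) = θ^(−9) on θ ≥ max(5.8, 9.14) = 9.14.
This density is strictly decreasing in θ, so the posterior mode lies at the lower boundary of the support.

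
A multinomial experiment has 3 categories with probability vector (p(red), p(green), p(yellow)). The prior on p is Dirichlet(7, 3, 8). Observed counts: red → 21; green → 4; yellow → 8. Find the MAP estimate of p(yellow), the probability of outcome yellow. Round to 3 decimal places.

The posterior is Dirichlet(αᵢ + nᵢ) = Dirichlet(28, 7, 16).
For a Dirichlet(a₁,…,a_K) with all aᵢ > 1, the mode has j-th component (aⱼ − 1)/(Σaᵢ − K).
Here Σaᵢ = 51 and K = 3, so p(yellow) = (16 − 1)/(51 − 3) = 15/48 ≈ 0.313.

MAP estimate of p(yellow) = 0.313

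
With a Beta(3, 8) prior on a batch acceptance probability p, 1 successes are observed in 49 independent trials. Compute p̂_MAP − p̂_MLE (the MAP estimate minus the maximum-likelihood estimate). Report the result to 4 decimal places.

Posterior is Beta(4, 56); MAP = (4−1)/(60−2) = 3/58 ≈ 0.05172.
MLE ignores the prior: p̂_MLE = k/n = 1/49 ≈ 0.02041.
Difference = 3/58 − 1/49 = 89/2842 ≈ 0.0313.

MAP − MLE = 0.0313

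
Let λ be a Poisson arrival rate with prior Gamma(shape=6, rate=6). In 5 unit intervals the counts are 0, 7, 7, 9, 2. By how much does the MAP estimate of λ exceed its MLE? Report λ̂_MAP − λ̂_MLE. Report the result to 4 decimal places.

Σxᵢ = 25. Posterior is Gamma(31, 11); MAP = (31−1)/11 = 30/11 ≈ 2.72727.
MLE = x̄ = 25/5 ≈ 5.00000.
Difference = 30/11 − 25/5 = -25/11 ≈ -2.2727.

MAP − MLE = -2.2727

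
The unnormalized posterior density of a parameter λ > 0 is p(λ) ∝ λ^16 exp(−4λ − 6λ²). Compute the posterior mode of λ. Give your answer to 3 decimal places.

λ̂_MAP = 1.000

ℓ'(λ) = 16/λ − 4 − 12λ. Setting this to zero and multiplying by λ: 12λ² + 4λ − 16 = 0.
λ = (−4 + √(4² + 4·12·16)) / (2·12) = (−4 + √784) / 24 = (−4 + 28)/24 = 1.
ℓ''(λ) = −16/λ² − 12 < 0, confirming a maximum.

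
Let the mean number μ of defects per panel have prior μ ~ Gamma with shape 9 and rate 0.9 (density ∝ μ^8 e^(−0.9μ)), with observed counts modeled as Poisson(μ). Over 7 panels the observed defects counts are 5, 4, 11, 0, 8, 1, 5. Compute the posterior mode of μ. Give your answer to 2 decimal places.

Σxᵢ = 5+4+11+0+8+1+5 = 34, with n = 7.
Posterior ∝ μ^8e^(−0.9μ) · μ^34e^(−7μ) = μ^42e^(−7.9μ), i.e. Gamma(shape=43, rate=7.9).
The mode of a Gamma(a, b) with a ≥ 1 (shape–rate) is (a−1)/b = 42/7.9 ≈ 5.32.

μ̂_MAP = 5.32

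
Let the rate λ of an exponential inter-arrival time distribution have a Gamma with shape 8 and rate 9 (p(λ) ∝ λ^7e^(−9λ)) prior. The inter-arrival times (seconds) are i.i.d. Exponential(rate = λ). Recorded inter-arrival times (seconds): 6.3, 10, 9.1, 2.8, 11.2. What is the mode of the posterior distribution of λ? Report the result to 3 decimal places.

The Exponential(rate=λ) likelihood is ∝ λ^n e^(−λΣtᵢ). Here n = 5 and Σtᵢ = 6.3 + 10 + 9.1 + 2.8 + 11.2 = 39.4.
Posterior ∝ λ^7e^(−9λ) · λ^5e^(−39.4λ) = λ^12e^(−48.4λ), i.e. Gamma(13, 48.4).
Mode = (a−1)/b = 12/48.4 ≈ 0.248.

λ̂_MAP = 0.248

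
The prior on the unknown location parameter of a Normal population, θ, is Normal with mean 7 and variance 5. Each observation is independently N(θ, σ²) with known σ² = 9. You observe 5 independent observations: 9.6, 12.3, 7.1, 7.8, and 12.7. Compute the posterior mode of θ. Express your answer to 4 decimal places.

θ̂_MAP = 9.1324

n = 5; x̄ = (9.6 + 12.3 + 7.1 + 7.8 + 12.7)/5 = 49.5/5 = 9.9.
For a Normal prior and Normal likelihood with known variance, the posterior is Normal; its mode equals its mean, the precision-weighted average.
Prior precision 1/σ₀² = 1/5 = 0.2; data precision n/σ² = 5/9.
θ̂ = (0.2·7 + (5/9)·9.9) / (0.2 + 5/9) = 6.9/(34/45) = 621/68 ≈ 9.1324.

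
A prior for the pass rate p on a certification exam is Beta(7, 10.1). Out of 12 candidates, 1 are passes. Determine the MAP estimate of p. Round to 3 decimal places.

Prior: Beta(7, 10.1).
Data: 1 success in 12 trials. The binomial likelihood contributes p(1−p)^11, so the posterior is Beta(7+1, 10.1+11) = Beta(8, 21.1).
For Beta(a, b) with a, b > 1 the mode is (a−1)/(a+b−2) = 7/27.1 ≈ 0.258.

p̂_MAP = 0.258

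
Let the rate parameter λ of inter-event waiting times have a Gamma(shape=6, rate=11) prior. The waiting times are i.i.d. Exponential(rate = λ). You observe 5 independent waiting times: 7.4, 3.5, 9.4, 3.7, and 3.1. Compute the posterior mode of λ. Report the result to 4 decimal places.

The Exponential(rate=λ) likelihood is ∝ λ^n e^(−λΣtᵢ). Here n = 5 and Σtᵢ = 7.4 + 3.5 + 9.4 + 3.7 + 3.1 = 27.1.
Posterior ∝ λ^5e^(−11λ) · λ^5e^(−27.1λ) = λ^10e^(−38.1λ), i.e. Gamma(11, 38.1).
Mode = (a−1)/b = 10/38.1 ≈ 0.2625.

λ̂_MAP = 0.2625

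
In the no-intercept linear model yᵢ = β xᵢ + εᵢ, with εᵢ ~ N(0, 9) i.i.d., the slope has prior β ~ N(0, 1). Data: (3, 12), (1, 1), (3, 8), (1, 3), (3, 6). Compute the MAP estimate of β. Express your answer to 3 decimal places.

log p(β | y) = −Σ(yᵢ − βxᵢ)²/(2·9) − β²/(2·1) + const.
Setting the derivative to zero: Σxᵢ(yᵢ − βxᵢ)/9 − β/1 = 0, so β = Σxᵢyᵢ / (Σxᵢ² + σ²/τ²).
Σxᵢyᵢ = 3·12 + 1·1 + 3·8 + 1·3 + 3·6 = 82; Σxᵢ² = 29; σ²/τ² = 9.
β̂_MAP = 82 / (29 + 9) = 82/38 ≈ 2.158.

β̂_MAP = 2.158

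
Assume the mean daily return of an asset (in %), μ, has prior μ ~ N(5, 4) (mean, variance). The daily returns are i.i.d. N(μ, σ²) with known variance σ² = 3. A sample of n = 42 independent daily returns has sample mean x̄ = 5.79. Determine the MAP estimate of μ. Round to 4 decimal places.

μ̂_MAP = 5.7761

n = 42, x̄ = 5.79.
For a Normal prior and Normal likelihood with known variance, the posterior is Normal; its mode equals its mean, the precision-weighted average.
Prior precision 1/σ₀² = 1/4 = 0.25; data precision n/σ² = 42/3 = 14.
μ̂ = (0.25·5 + 14·5.79) / (0.25 + 14) = 82.31/14.25 = 8231/1425 ≈ 5.7761.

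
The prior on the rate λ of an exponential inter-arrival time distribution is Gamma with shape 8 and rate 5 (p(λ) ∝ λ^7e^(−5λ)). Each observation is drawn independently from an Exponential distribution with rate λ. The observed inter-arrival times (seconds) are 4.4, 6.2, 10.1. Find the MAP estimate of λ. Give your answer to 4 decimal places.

The Exponential(rate=λ) likelihood is ∝ λ^n e^(−λΣtᵢ). Here n = 3 and Σtᵢ = 4.4 + 6.2 + 10.1 = 20.7.
Posterior ∝ λ^7e^(−5λ) · λ^3e^(−20.7λ) = λ^10e^(−25.7λ), i.e. Gamma(11, 25.7).
Mode = (a−1)/b = 10/25.7 ≈ 0.3891.

λ̂_MAP = 0.3891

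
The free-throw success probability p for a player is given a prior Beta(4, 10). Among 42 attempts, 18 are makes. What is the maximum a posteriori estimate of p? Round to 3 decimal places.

p̂_MAP = 0.389

Prior: Beta(4, 10).
Data: 18 successes in 42 trials. The binomial likelihood contributes p^18(1−p)^24, so the posterior is Beta(4+18, 10+24) = Beta(22, 34).
For Beta(a, b) with a, b > 1 the mode is (a−1)/(a+b−2) = 21/54 ≈ 0.389.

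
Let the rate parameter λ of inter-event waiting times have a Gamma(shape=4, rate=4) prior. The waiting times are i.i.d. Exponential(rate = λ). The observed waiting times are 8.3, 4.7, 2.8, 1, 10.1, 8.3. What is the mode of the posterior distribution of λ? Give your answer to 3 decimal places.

The Exponential(rate=λ) likelihood is ∝ λ^n e^(−λΣtᵢ). Here n = 6 and Σtᵢ = 8.3 + 4.7 + 2.8 + 1 + 10.1 + 8.3 = 35.2.
Posterior ∝ λ^3e^(−4λ) · λ^6e^(−35.2λ) = λ^9e^(−39.2λ), i.e. Gamma(10, 39.2).
Mode = (a−1)/b = 9/39.2 ≈ 0.230.

λ̂_MAP = 0.230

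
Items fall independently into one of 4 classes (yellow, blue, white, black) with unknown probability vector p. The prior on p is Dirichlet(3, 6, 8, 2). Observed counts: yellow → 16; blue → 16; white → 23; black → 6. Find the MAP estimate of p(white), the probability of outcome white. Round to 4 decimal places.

The posterior is Dirichlet(αᵢ + nᵢ) = Dirichlet(19, 22, 31, 8).
For a Dirichlet(a₁,…,a_K) with all aᵢ > 1, the mode has j-th component (aⱼ − 1)/(Σaᵢ − K).
Here Σaᵢ = 80 and K = 4, so p(white) = (31 − 1)/(80 − 4) = 30/76 ≈ 0.3947.

MAP estimate of p(white) = 0.3947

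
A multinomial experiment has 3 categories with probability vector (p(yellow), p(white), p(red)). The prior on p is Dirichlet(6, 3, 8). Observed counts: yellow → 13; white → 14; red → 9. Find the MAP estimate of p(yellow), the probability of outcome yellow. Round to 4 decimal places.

The posterior is Dirichlet(αᵢ + nᵢ) = Dirichlet(19, 17, 17).
For a Dirichlet(a₁,…,a_K) with all aᵢ > 1, the mode has j-th component (aⱼ − 1)/(Σaᵢ − K).
Here Σaᵢ = 53 and K = 3, so p(yellow) = (19 − 1)/(53 − 3) = 18/50 ≈ 0.3600.

MAP estimate of p(yellow) = 0.3600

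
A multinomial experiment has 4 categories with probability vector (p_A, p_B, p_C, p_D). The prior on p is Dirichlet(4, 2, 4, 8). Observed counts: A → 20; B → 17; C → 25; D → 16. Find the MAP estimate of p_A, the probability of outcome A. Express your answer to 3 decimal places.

The posterior is Dirichlet(αᵢ + nᵢ) = Dirichlet(24, 19, 29, 24).
For a Dirichlet(a₁,…,a_K) with all aᵢ > 1, the mode has j-th component (aⱼ − 1)/(Σaᵢ − K).
Here Σaᵢ = 96 and K = 4, so p_A = (24 − 1)/(96 − 4) = 23/92 ≈ 0.250.

MAP estimate of p_A = 0.250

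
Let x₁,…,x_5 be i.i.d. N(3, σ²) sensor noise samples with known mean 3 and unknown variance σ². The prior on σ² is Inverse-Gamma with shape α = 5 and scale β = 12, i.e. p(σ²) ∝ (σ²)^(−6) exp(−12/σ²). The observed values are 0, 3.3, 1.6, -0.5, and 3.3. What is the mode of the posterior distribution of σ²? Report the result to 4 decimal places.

Sum of squared deviations about the known mean: SS = (0−3)² + (3.3−3)² + (1.6−3)² + (-0.5−3)² + (3.3−3)² = 23.39.
The Normal likelihood contributes (σ²)^(−n/2) exp(−SS/(2σ²)), so the posterior is Inverse-Gamma(α + n/2, β + SS/2) = Inverse-Gamma(7.5, 23.695).
The mode of Inverse-Gamma(a, b) is b/(a+1) = 23.695/8.5 ≈ 2.7876.

σ̂²_MAP = 2.7876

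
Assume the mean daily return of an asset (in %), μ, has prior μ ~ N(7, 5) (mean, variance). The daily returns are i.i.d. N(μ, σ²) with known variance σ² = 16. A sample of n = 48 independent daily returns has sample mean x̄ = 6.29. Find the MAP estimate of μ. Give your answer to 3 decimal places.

n = 48, x̄ = 6.29.
For a Normal prior and Normal likelihood with known variance, the posterior is Normal; its mode equals its mean, the precision-weighted average.
Prior precision 1/σ₀² = 1/5 = 0.2; data precision n/σ² = 48/16 = 3.
μ̂ = (0.2·7 + 3·6.29) / (0.2 + 3) = 20.27/3.2 = 6.334375 ≈ 6.334.

μ̂_MAP = 6.334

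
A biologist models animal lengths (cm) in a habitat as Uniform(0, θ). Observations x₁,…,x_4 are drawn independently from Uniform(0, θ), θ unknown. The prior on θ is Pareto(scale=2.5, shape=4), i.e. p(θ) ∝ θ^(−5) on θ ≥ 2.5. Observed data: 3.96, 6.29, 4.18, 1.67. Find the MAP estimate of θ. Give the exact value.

θ̂_MAP = 6.29

The Uniform(0, θ) likelihood is θ^(−n) for θ ≥ max(xᵢ), zero otherwise. Here max(xᵢ) = 6.29.
Posterior ∝ θ^(−5) · θ^(−4) = θ^(−9) on θ ≥ max(2.5, 6.29) = 6.29.
This density is strictly decreasing in θ, so the posterior mode lies at the lower boundary of the support.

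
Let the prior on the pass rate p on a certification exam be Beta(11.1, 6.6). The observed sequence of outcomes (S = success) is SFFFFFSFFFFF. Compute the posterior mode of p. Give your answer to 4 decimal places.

Prior: Beta(11.1, 6.6).
Data: 2 successes in 12 trials (from the sequence). The binomial likelihood contributes p^2(1−p)^10, so the posterior is Beta(11.1+2, 6.6+10) = Beta(13.1, 16.6).
For Beta(a, b) with a, b > 1 the mode is (a−1)/(a+b−2) = 12.1/27.7 ≈ 0.4368.

p̂_MAP = 0.4368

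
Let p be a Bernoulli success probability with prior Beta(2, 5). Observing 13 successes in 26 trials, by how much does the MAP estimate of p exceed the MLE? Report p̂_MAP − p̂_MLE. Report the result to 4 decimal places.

Posterior is Beta(15, 18); MAP = (15−1)/(33−2) = 14/31 ≈ 0.45161.
MLE ignores the prior: p̂_MLE = k/n = 13/26 ≈ 0.50000.
Difference = 14/31 − 13/26 = -3/62 ≈ -0.0484.

MAP − MLE = -0.0484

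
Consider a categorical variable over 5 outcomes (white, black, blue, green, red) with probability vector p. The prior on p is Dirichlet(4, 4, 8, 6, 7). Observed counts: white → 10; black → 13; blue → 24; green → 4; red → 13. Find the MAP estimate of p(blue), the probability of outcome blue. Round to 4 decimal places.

MAP estimate of p(blue) = 0.3523

The posterior is Dirichlet(αᵢ + nᵢ) = Dirichlet(14, 17, 32, 10, 20).
For a Dirichlet(a₁,…,a_K) with all aᵢ > 1, the mode has j-th component (aⱼ − 1)/(Σaᵢ − K).
Here Σaᵢ = 93 and K = 5, so p(blue) = (32 − 1)/(93 − 5) = 31/88 ≈ 0.3523.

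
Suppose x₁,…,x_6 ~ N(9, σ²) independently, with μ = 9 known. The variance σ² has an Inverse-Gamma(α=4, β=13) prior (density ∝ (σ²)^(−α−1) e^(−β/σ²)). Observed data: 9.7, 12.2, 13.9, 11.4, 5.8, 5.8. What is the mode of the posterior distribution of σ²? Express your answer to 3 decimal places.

Sum of squared deviations about the known mean: SS = (9.7−9)² + (12.2−9)² + (13.9−9)² + (11.4−9)² + (5.8−9)² + (5.8−9)² = 60.98.
The Normal likelihood contributes (σ²)^(−n/2) exp(−SS/(2σ²)), so the posterior is Inverse-Gamma(α + n/2, β + SS/2) = Inverse-Gamma(7, 43.49).
The mode of Inverse-Gamma(a, b) is b/(a+1) = 43.49/8 ≈ 5.436.

σ̂²_MAP = 5.436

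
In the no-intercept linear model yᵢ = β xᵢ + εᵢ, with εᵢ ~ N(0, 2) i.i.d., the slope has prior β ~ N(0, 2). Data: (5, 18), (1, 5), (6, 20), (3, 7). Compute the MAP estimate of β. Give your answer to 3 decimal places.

log p(β | y) = −Σ(yᵢ − βxᵢ)²/(2·2) − β²/(2·2) + const.
Setting the derivative to zero: Σxᵢ(yᵢ − βxᵢ)/2 − β/2 = 0, so β = Σxᵢyᵢ / (Σxᵢ² + σ²/τ²).
Σxᵢyᵢ = 5·18 + 1·5 + 6·20 + 3·7 = 236; Σxᵢ² = 71; σ²/τ² = 1.
β̂_MAP = 236 / (71 + 1) = 236/72 ≈ 3.278.

β̂_MAP = 3.278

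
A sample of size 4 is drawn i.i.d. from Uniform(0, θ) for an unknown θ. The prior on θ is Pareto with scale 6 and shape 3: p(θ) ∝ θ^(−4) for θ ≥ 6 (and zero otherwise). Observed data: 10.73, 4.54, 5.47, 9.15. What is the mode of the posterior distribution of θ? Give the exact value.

θ̂_MAP = 10.73

The Uniform(0, θ) likelihood is θ^(−n) for θ ≥ max(xᵢ), zero otherwise. Here max(xᵢ) = 10.73.
Posterior ∝ θ^(−4) · θ^(−4) = θ^(−8) on θ ≥ max(6, 10.73) = 10.73.
This density is strictly decreasing in θ, so the posterior mode lies at the lower boundary of the support.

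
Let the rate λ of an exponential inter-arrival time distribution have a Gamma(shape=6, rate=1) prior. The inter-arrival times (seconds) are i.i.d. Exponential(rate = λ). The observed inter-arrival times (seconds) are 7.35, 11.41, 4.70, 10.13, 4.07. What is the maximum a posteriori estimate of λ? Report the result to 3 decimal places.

The Exponential(rate=λ) likelihood is ∝ λ^n e^(−λΣtᵢ). Here n = 5 and Σtᵢ = 7.35 + 11.41 + 4.70 + 10.13 + 4.07 = 37.66.
Posterior ∝ λ^5e^(−1λ) · λ^5e^(−37.66λ) = λ^10e^(−38.66λ), i.e. Gamma(11, 38.66).
Mode = (a−1)/b = 10/38.66 ≈ 0.259.

λ̂_MAP = 0.259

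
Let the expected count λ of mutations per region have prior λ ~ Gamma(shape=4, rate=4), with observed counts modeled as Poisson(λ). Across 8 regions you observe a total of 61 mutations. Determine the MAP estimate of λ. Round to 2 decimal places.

λ̂_MAP = 5.33

Σxᵢ = 61, n = 8.
Posterior ∝ λ^3e^(−4λ) · λ^61e^(−8λ) = λ^64e^(−12λ), i.e. Gamma(shape=65, rate=12).
The mode of a Gamma(a, b) with a ≥ 1 (shape–rate) is (a−1)/b = 64/12 ≈ 5.33.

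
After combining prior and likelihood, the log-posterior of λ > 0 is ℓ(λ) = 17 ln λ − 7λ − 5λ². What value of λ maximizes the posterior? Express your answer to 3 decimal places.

ℓ'(λ) = 17/λ − 7 − 10λ. Setting this to zero and multiplying by λ: 10λ² + 7λ − 17 = 0.
λ = (−7 + √(7² + 4·10·17)) / (2·10) = (−7 + √729) / 20 = (−7 + 27)/20 = 1.
ℓ''(λ) = −17/λ² − 10 < 0, confirming a maximum.

λ̂_MAP = 1.000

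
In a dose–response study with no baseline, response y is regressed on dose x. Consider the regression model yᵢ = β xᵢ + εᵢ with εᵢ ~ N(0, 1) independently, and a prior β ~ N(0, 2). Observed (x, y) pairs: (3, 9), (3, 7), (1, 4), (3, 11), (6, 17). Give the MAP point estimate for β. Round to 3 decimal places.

β̂_MAP = 2.899

log p(β | y) = −Σ(yᵢ − βxᵢ)²/(2·1) − β²/(2·2) + const.
Setting the derivative to zero: Σxᵢ(yᵢ − βxᵢ)/1 − β/2 = 0, so β = Σxᵢyᵢ / (Σxᵢ² + σ²/τ²).
Σxᵢyᵢ = 3·9 + 3·7 + 1·4 + 3·11 + 6·17 = 187; Σxᵢ² = 64; σ²/τ² = 0.5.
β̂_MAP = 187 / (64 + 0.5) = 187/64.5 ≈ 2.899.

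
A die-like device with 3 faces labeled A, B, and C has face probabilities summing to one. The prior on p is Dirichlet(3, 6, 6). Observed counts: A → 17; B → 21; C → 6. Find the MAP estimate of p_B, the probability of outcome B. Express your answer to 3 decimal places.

The posterior is Dirichlet(αᵢ + nᵢ) = Dirichlet(20, 27, 12).
For a Dirichlet(a₁,…,a_K) with all aᵢ > 1, the mode has j-th component (aⱼ − 1)/(Σaᵢ − K).
Here Σaᵢ = 59 and K = 3, so p_B = (27 − 1)/(59 − 3) = 26/56 ≈ 0.464.

MAP estimate of p_B = 0.464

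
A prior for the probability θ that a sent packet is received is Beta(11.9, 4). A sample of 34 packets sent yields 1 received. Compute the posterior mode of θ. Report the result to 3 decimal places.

Prior: Beta(11.9, 4).
Data: 1 success in 34 trials. The binomial likelihood contributes θ(1−θ)^33, so the posterior is Beta(11.9+1, 4+33) = Beta(12.9, 37).
For Beta(a, b) with a, b > 1 the mode is (a−1)/(a+b−2) = 11.9/47.9 ≈ 0.248.

θ̂_MAP = 0.248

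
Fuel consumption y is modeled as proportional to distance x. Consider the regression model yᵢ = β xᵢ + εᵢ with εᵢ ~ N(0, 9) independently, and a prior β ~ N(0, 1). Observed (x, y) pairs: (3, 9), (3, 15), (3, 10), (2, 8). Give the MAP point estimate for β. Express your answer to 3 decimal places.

β̂_MAP = 2.950

log p(β | y) = −Σ(yᵢ − βxᵢ)²/(2·9) − β²/(2·1) + const.
Setting the derivative to zero: Σxᵢ(yᵢ − βxᵢ)/9 − β/1 = 0, so β = Σxᵢyᵢ / (Σxᵢ² + σ²/τ²).
Σxᵢyᵢ = 3·9 + 3·15 + 3·10 + 2·8 = 118; Σxᵢ² = 31; σ²/τ² = 9.
β̂_MAP = 118 / (31 + 9) = 118/40 ≈ 2.950.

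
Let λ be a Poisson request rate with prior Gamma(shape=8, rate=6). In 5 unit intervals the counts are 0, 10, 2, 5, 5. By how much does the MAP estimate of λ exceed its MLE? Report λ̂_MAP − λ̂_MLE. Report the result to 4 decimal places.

MAP − MLE = -1.7636

Σxᵢ = 22. Posterior is Gamma(30, 11); MAP = (30−1)/11 = 29/11 ≈ 2.63636.
MLE = x̄ = 22/5 ≈ 4.40000.
Difference = 29/11 − 22/5 = -97/55 ≈ -1.7636.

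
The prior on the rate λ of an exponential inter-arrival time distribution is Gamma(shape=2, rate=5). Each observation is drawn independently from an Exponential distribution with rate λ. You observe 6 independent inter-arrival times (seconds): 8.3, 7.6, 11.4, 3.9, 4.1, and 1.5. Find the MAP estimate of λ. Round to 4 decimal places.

The Exponential(rate=λ) likelihood is ∝ λ^n e^(−λΣtᵢ). Here n = 6 and Σtᵢ = 8.3 + 7.6 + 11.4 + 3.9 + 4.1 + 1.5 = 36.8.
Posterior ∝ λe^(−5λ) · λ^6e^(−36.8λ) = λ^7e^(−41.8λ), i.e. Gamma(8, 41.8).
Mode = (a−1)/b = 7/41.8 ≈ 0.1675.

λ̂_MAP = 0.1675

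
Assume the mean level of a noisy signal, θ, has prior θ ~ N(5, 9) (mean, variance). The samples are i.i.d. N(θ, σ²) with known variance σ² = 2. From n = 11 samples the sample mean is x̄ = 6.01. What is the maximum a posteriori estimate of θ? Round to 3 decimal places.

n = 11, x̄ = 6.01.
For a Normal prior and Normal likelihood with known variance, the posterior is Normal; its mode equals its mean, the precision-weighted average.
Prior precision 1/σ₀² = 1/9; data precision n/σ² = 11/2 = 5.5.
θ̂ = ((1/9)·5 + 5.5·6.01) / (1/9 + 5.5) = (60499/1800)/(101/18) = 5.990.

θ̂_MAP = 5.990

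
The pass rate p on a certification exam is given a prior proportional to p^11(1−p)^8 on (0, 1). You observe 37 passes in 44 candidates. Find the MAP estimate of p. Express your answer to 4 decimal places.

p̂_MAP = 0.7619

The prior density ∝ p^11(1−p)^8 is the kernel of Beta(12, 9).
Data: 37 successes in 44 trials. The binomial likelihood contributes p^37(1−p)^7, so the posterior is Beta(12+37, 9+7) = Beta(49, 16).
For Beta(a, b) with a, b > 1 the mode is (a−1)/(a+b−2) = 48/63 ≈ 0.7619.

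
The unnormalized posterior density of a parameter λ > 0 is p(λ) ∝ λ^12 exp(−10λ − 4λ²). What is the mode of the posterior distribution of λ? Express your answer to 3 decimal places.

λ̂_MAP = 0.750

ℓ'(λ) = 12/λ − 10 − 8λ. Setting this to zero and multiplying by λ: 8λ² + 10λ − 12 = 0.
λ = (−10 + √(10² + 4·8·12)) / (2·8) = (−10 + √484) / 16 = (−10 + 22)/16 = 3/4.
ℓ''(λ) = −12/λ² − 8 < 0, confirming a maximum.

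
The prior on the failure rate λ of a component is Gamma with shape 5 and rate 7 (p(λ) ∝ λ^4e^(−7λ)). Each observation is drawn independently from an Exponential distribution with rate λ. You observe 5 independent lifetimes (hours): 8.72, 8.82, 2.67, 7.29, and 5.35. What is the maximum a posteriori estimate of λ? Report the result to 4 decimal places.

The Exponential(rate=λ) likelihood is ∝ λ^n e^(−λΣtᵢ). Here n = 5 and Σtᵢ = 8.72 + 8.82 + 2.67 + 7.29 + 5.35 = 32.85.
Posterior ∝ λ^4e^(−7λ) · λ^5e^(−32.85λ) = λ^9e^(−39.85λ), i.e. Gamma(10, 39.85).
Mode = (a−1)/b = 9/39.85 ≈ 0.2258.

λ̂_MAP = 0.2258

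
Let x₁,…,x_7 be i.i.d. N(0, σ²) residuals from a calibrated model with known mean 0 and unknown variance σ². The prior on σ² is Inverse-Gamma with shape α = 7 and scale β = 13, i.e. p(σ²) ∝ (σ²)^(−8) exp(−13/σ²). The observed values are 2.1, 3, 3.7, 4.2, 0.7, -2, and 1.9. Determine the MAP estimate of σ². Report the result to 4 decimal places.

Sum of squared deviations about the known mean: SS = (2.1−0)² + (3−0)² + (3.7−0)² + (4.2−0)² + (0.7−0)² + (-2−0)² + (1.9−0)² = 52.84.
The Normal likelihood contributes (σ²)^(−n/2) exp(−SS/(2σ²)), so the posterior is Inverse-Gamma(α + n/2, β + SS/2) = Inverse-Gamma(10.5, 39.42).
The mode of Inverse-Gamma(a, b) is b/(a+1) = 39.42/11.5 ≈ 3.4278.

σ̂²_MAP = 3.4278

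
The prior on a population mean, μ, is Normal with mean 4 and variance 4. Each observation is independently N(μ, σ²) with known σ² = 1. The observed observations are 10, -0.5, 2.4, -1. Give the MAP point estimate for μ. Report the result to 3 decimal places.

n = 4; x̄ = (10 + (-0.5) + 2.4 + (-1))/4 = 10.9/4 = 2.725.
For a Normal prior and Normal likelihood with known variance, the posterior is Normal; its mode equals its mean, the precision-weighted average.
Prior precision 1/σ₀² = 1/4 = 0.25; data precision n/σ² = 4/1 = 4.
μ̂ = (0.25·4 + 4·2.725) / (0.25 + 4) = 11.9/4.25 = 2.800.

μ̂_MAP = 2.800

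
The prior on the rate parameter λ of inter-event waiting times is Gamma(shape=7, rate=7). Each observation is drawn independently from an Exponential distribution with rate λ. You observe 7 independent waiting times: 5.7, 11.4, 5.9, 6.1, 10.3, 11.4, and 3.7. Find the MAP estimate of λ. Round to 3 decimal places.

λ̂_MAP = 0.211

The Exponential(rate=λ) likelihood is ∝ λ^n e^(−λΣtᵢ). Here n = 7 and Σtᵢ = 5.7 + 11.4 + 5.9 + 6.1 + 10.3 + 11.4 + 3.7 = 54.5.
Posterior ∝ λ^6e^(−7λ) · λ^7e^(−54.5λ) = λ^13e^(−61.5λ), i.e. Gamma(14, 61.5).
Mode = (a−1)/b = 13/61.5 ≈ 0.211.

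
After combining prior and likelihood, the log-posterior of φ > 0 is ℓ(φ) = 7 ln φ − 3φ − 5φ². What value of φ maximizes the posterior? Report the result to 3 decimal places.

φ̂_MAP = 0.700

ℓ'(φ) = 7/φ − 3 − 10φ. Setting this to zero and multiplying by φ: 10φ² + 3φ − 7 = 0.
φ = (−3 + √(3² + 4·10·7)) / (2·10) = (−3 + √289) / 20 = (−3 + 17)/20 = 7/10.
ℓ''(φ) = −7/φ² − 10 < 0, confirming a maximum.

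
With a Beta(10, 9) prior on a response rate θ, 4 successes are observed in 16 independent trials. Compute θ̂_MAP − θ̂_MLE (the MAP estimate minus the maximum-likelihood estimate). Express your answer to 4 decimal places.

MAP − MLE = 0.1439

Posterior is Beta(14, 21); MAP = (14−1)/(35−2) = 13/33 ≈ 0.39394.
MLE ignores the prior: θ̂_MLE = k/n = 4/16 ≈ 0.25000.
Difference = 13/33 − 4/16 = 19/132 ≈ 0.1439.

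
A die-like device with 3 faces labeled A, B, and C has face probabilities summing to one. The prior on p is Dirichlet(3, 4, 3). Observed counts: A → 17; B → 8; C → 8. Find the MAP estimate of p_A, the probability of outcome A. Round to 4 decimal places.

The posterior is Dirichlet(αᵢ + nᵢ) = Dirichlet(20, 12, 11).
For a Dirichlet(a₁,…,a_K) with all aᵢ > 1, the mode has j-th component (aⱼ − 1)/(Σaᵢ − K).
Here Σaᵢ = 43 and K = 3, so p_A = (20 − 1)/(43 − 3) = 19/40 ≈ 0.4750.

MAP estimate of p_A = 0.4750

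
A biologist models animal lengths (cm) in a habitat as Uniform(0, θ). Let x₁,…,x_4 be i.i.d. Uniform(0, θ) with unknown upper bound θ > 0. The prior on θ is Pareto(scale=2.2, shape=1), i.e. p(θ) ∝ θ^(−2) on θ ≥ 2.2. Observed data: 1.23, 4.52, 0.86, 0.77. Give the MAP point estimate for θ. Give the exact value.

The Uniform(0, θ) likelihood is θ^(−n) for θ ≥ max(xᵢ), zero otherwise. Here max(xᵢ) = 4.52.
Posterior ∝ θ^(−2) · θ^(−4) = θ^(−6) on θ ≥ max(2.2, 4.52) = 4.52.
This density is strictly decreasing in θ, so the posterior mode lies at the lower boundary of the support.

θ̂_MAP = 4.52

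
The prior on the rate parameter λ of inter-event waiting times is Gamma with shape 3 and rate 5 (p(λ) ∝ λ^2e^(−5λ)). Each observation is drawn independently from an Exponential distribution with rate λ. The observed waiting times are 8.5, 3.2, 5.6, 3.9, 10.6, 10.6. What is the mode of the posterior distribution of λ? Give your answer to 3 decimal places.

The Exponential(rate=λ) likelihood is ∝ λ^n e^(−λΣtᵢ). Here n = 6 and Σtᵢ = 8.5 + 3.2 + 5.6 + 3.9 + 10.6 + 10.6 = 42.4.
Posterior ∝ λ^2e^(−5λ) · λ^6e^(−42.4λ) = λ^8e^(−47.4λ), i.e. Gamma(9, 47.4).
Mode = (a−1)/b = 8/47.4 ≈ 0.169.

λ̂_MAP = 0.169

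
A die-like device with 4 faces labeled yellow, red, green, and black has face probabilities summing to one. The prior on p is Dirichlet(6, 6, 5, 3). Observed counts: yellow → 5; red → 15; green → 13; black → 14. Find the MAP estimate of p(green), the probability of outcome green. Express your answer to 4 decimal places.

The posterior is Dirichlet(αᵢ + nᵢ) = Dirichlet(11, 21, 18, 17).
For a Dirichlet(a₁,…,a_K) with all aᵢ > 1, the mode has j-th component (aⱼ − 1)/(Σaᵢ − K).
Here Σaᵢ = 67 and K = 4, so p(green) = (18 − 1)/(67 − 4) = 17/63 ≈ 0.2698.

MAP estimate of p(green) = 0.2698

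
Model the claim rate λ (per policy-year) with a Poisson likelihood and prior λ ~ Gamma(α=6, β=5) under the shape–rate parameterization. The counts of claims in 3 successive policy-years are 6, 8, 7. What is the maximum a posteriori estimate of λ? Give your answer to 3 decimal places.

λ̂_MAP = 3.250

Σxᵢ = 6+8+7 = 21, with n = 3.
Posterior ∝ λ^5e^(−5λ) · λ^21e^(−3λ) = λ^26e^(−8λ), i.e. Gamma(shape=27, rate=8).
The mode of a Gamma(a, b) with a ≥ 1 (shape–rate) is (a−1)/b = 26/8 ≈ 3.250.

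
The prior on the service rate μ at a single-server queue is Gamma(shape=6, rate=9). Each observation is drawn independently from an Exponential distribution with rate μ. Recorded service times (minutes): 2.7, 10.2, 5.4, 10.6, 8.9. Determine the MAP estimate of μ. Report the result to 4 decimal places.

The Exponential(rate=μ) likelihood is ∝ μ^n e^(−μΣtᵢ). Here n = 5 and Σtᵢ = 2.7 + 10.2 + 5.4 + 10.6 + 8.9 = 37.8.
Posterior ∝ μ^5e^(−9μ) · μ^5e^(−37.8μ) = μ^10e^(−46.8μ), i.e. Gamma(11, 46.8).
Mode = (a−1)/b = 10/46.8 ≈ 0.2137.

μ̂_MAP = 0.2137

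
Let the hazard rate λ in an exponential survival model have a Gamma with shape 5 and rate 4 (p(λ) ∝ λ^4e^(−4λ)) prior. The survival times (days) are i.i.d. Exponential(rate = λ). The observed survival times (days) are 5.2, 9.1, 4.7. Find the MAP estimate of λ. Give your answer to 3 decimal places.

λ̂_MAP = 0.304

The Exponential(rate=λ) likelihood is ∝ λ^n e^(−λΣtᵢ). Here n = 3 and Σtᵢ = 5.2 + 9.1 + 4.7 = 19.
Posterior ∝ λ^4e^(−4λ) · λ^3e^(−19λ) = λ^7e^(−23λ), i.e. Gamma(8, 23).
Mode = (a−1)/b = 7/23 ≈ 0.304.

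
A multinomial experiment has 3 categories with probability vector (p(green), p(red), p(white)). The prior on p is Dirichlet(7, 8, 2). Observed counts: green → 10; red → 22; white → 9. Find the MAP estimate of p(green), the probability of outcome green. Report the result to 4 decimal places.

MAP estimate of p(green) = 0.2909

The posterior is Dirichlet(αᵢ + nᵢ) = Dirichlet(17, 30, 11).
For a Dirichlet(a₁,…,a_K) with all aᵢ > 1, the mode has j-th component (aⱼ − 1)/(Σaᵢ − K).
Here Σaᵢ = 58 and K = 3, so p(green) = (17 − 1)/(58 − 3) = 16/55 ≈ 0.2909.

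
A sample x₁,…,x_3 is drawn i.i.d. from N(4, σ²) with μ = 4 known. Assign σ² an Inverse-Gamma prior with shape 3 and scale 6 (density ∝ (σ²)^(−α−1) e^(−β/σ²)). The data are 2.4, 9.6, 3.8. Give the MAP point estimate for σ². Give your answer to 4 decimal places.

σ̂²_MAP = 4.1782

Sum of squared deviations about the known mean: SS = (2.4−4)² + (9.6−4)² + (3.8−4)² = 33.96.
The Normal likelihood contributes (σ²)^(−n/2) exp(−SS/(2σ²)), so the posterior is Inverse-Gamma(α + n/2, β + SS/2) = Inverse-Gamma(4.5, 22.98).
The mode of Inverse-Gamma(a, b) is b/(a+1) = 22.98/5.5 ≈ 4.1782.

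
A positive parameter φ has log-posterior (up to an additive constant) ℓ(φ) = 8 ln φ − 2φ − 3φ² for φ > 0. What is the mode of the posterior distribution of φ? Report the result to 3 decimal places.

ℓ'(φ) = 8/φ − 2 − 6φ. Setting this to zero and multiplying by φ: 6φ² + 2φ − 8 = 0.
φ = (−2 + √(2² + 4·6·8)) / (2·6) = (−2 + √196) / 12 = (−2 + 14)/12 = 1.
ℓ''(φ) = −8/φ² − 6 < 0, confirming a maximum.

φ̂_MAP = 1.000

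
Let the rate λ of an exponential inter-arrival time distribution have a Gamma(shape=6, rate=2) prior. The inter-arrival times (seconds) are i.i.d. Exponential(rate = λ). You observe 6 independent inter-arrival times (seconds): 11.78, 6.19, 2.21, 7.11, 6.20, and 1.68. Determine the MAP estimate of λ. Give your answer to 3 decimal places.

The Exponential(rate=λ) likelihood is ∝ λ^n e^(−λΣtᵢ). Here n = 6 and Σtᵢ = 11.78 + 6.19 + 2.21 + 7.11 + 6.20 + 1.68 = 35.17.
Posterior ∝ λ^5e^(−2λ) · λ^6e^(−35.17λ) = λ^11e^(−37.17λ), i.e. Gamma(12, 37.17).
Mode = (a−1)/b = 11/37.17 ≈ 0.296.

λ̂_MAP = 0.296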